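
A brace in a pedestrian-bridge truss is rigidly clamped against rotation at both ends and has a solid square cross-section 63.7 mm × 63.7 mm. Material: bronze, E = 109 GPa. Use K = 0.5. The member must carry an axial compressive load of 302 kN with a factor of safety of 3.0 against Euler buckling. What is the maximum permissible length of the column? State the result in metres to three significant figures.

I = a⁴/12 = 63.7⁴/12 = 1.372×10^6 mm⁴
I = 1.372×10^-6 m⁴
Required critical load P_cr = n·P = 3.0 × 302 = 906.0 kN = 9.060×10^5 N
From P_cr = π²EI/(K·L)²:  L = (1/K)·√(π²EI/P_cr) = (1/0.5)·√(π²×1.09×10^11×1.372×10^-6/9.060×10^5)
L = 2.55 m

L_max ≈ 2.55 m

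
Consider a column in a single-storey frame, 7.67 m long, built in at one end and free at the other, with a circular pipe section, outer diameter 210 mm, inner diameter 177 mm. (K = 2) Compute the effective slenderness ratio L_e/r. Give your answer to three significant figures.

λ ≈ 223

d_o = 210 mm, d_i = 177 mm
I = π(d_o⁴ − d_i⁴)/64 = π(210⁴ − 177.0⁴)/64 = 4.729×10^7 mm⁴
A = 1.003×10^4 mm²;  r_min = √(I/A) = √(4.729×10^7/1.003×10^4) = 68.66 mm
L_e = K·L = 2 × 7.67 m = 15.34 m = 15340 mm
λ = L_e / r_min = 15340 / 68.66 = 223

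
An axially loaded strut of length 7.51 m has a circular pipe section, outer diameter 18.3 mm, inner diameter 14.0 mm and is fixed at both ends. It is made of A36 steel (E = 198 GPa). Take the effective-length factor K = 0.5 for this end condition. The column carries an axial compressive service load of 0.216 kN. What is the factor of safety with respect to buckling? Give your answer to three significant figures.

d_o = 18.3 mm, d_i = 14.0 mm
I = π(d_o⁴ − d_i⁴)/64 = π(18.3⁴ − 14.00⁴)/64 = 3.619×10^3 mm⁴
I = 3.619×10^3 mm⁴ = 3.619×10^-9 m⁴
Effective length L_e = K·L = 0.5 × 7.51 = 3.755 m
P_cr = π²EI / L_e² = π² × 198×10⁹ × 3.619×10^-9 / 3.755² = 501.6 N
Factor of safety n = P_cr / P = 0.50164 / 0.216 = 2.32

n ≈ 2.32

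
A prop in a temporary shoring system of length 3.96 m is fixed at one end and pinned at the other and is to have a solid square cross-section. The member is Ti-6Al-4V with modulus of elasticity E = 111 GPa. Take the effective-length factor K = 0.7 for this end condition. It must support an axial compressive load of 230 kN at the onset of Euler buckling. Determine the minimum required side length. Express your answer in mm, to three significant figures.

L_e = K·L = 0.7 × 3.96 = 2.772 m
Required I = P_cr·L_e²/(π²E) = 2.300×10^5 × 2.772² / (π² × 1.11×10^11) = 1.613×10^-6 m⁴
I_req = 1.613×10^6 mm⁴
Solid square: I = a⁴/12  ⇒  a = (12I)^(1/4) = (12×1.613×10^6)^(1/4) = 66.3 mm

a ≈ 66.3 mm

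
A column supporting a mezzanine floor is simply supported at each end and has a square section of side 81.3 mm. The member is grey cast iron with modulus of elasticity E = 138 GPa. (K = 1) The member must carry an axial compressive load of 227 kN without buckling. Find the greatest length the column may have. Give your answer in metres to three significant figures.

I = a⁴/12 = 81.3⁴/12 = 3.641×10^6 mm⁴
I = 3.641×10^-6 m⁴
At the buckling limit P_cr = P = 2.270×10^5 N
From P_cr = π²EI/(K·L)²:  L = (1/K)·√(π²EI/P_cr) = (1/1)·√(π²×1.38×10^11×3.641×10^-6/2.270×10^5)
L = 4.67 m

L_max ≈ 4.67 m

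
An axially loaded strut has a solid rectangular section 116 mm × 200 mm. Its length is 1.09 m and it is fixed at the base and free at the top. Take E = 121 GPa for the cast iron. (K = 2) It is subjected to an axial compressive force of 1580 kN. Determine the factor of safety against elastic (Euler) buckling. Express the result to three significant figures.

n ≈ 4.14

Buckling occurs about the weak axis: I_min = h·b³/12 with b = 116 mm (the shorter side).
I_min = 200×116³/12 = 2.601×10^7 mm⁴
I = 2.601×10^7 mm⁴ = 2.601×10^-5 m⁴
Effective length L_e = K·L = 2 × 1.09 = 2.180 m
P_cr = π²EI / L_e² = π² × 121×10⁹ × 2.601×10^-5 / 2.180² = 6.537×10^6 N
Factor of safety n = P_cr / P = 6537.2 / 1580 = 4.14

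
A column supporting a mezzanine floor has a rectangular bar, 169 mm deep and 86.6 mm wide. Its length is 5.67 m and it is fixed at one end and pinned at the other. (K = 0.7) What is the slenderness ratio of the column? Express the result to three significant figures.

For a rectangle r_min = b/√12 = 86.6/√12 = 25.00 mm
L_e = K·L = 0.7 × 5.67 m = 3.969 m = 3969.0 mm
λ = L_e / r_min = 3969.0 / 25.00 = 159

λ ≈ 159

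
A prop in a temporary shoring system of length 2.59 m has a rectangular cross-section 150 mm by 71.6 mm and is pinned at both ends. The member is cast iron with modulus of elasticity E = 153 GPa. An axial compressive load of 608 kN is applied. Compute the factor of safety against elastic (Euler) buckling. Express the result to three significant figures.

Buckling occurs about the weak axis: I_min = h·b³/12 with b = 71.6 mm (the shorter side).
I_min = 150×71.6³/12 = 4.588×10^6 mm⁴
I = 4.588×10^6 mm⁴ = 4.588×10^-6 m⁴
Effective length L_e = K·L = 1 × 2.59 = 2.590 m
P_cr = π²EI / L_e² = π² × 153×10⁹ × 4.588×10^-6 / 2.590² = 1.033×10^6 N
Factor of safety n = P_cr / P = 1032.9 / 608 = 1.70

n ≈ 1.70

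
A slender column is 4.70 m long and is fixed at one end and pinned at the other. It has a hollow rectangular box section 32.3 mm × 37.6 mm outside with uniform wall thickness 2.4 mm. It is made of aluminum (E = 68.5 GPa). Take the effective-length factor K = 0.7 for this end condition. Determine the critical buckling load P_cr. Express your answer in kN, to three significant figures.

P_cr ≈ 3.04 kN

Inner dimensions: h_i = 37.6 − 2×2.4 = 32.80 mm, b_i = 32.3 − 2×2.4 = 27.50 mm
Weak-axis I_min = (h_o·b_o³ − h_i·b_i³)/12 with b_o = 32.3, b_i = 27.50 mm (shorter outer/inner sides).
I_min = (37.6×32.3³ − 32.80×27.50³)/12 = 4.874×10^4 mm⁴
I = 4.874×10^4 mm⁴ = 4.874×10^-8 m⁴
Effective length L_e = K·L = 0.7 × 4.70 = 3.290 m
P_cr = π²EI / L_e² = π² × 68.5×10⁹ × 4.874×10^-8 / 3.290² = 3.044×10^3 N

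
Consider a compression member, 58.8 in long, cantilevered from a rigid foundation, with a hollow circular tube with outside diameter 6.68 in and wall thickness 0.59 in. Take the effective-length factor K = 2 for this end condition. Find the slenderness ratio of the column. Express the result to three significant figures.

λ ≈ 54.4

Inner diameter d_i = 6.68 − 2×0.59 = 5.500 in
I = π(d_o⁴ − d_i⁴)/64 = π(6.68⁴ − 5.500⁴)/64 = 52.82 in⁴
A = 11.29 in²;  r_min = √(I/A) = √(52.82/11.29) = 2.163 in
L_e = K·L = 2 × 58.8 = 117.6 in
λ = L_e / r_min = 117.60 / 2.163 = 54.4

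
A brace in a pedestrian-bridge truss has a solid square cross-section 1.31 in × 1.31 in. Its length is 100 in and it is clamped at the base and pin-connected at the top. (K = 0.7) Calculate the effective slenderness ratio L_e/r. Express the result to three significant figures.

For a square r = a/√12 = 1.31/√12 = 0.3782 in
L_e = K·L = 0.7 × 100 = 70.00 in
λ = L_e / r_min = 70.000 / 0.3782 = 185

λ ≈ 185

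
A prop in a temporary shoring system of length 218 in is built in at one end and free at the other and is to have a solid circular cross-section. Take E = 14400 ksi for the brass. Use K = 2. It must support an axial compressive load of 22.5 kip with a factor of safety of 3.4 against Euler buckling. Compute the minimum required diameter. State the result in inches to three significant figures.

Required P_cr = n·P = 3.4 × 22.5 = 76.50 kip
L_e = K·L = 2 × 218 = 436.0 in
Required I = P_cr·L_e²/(π²E) = 7.650×10^4 × 436.0² / (π² × 1.44×10^7) = 102.3 in⁴
Solid circle: I = πd⁴/64  ⇒  d = (64I/π)^(1/4) = (64×102.3/π)^(1/4) = 6.76 in

d ≈ 6.76 in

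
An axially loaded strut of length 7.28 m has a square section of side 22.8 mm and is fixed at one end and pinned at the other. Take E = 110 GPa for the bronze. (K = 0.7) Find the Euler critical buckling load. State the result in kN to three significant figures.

P_cr ≈ 0.941 kN

I = a⁴/12 = 22.8⁴/12 = 2.252×10^4 mm⁴
I = 2.252×10^4 mm⁴ = 2.252×10^-8 m⁴
Effective length L_e = K·L = 0.7 × 7.28 = 5.096 m
P_cr = π²EI / L_e² = π² × 110×10⁹ × 2.252×10^-8 / 5.096² = 941.4 N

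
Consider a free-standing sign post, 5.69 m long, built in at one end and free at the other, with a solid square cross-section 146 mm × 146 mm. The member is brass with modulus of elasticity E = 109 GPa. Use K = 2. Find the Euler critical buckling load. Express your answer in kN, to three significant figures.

I = a⁴/12 = 146⁴/12 = 3.786×10^7 mm⁴
I = 3.786×10^7 mm⁴ = 3.786×10^-5 m⁴
Effective length L_e = K·L = 2 × 5.69 = 11.38 m
P_cr = π²EI / L_e² = π² × 109×10⁹ × 3.786×10^-5 / 11.38² = 3.145×10^5 N

P_cr ≈ 315 kN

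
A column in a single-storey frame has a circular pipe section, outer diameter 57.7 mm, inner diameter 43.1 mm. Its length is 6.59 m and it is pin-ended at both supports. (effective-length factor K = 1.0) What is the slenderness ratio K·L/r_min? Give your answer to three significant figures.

λ ≈ 366

d_o = 57.7 mm, d_i = 43.1 mm
I = π(d_o⁴ − d_i⁴)/64 = π(57.7⁴ − 43.10⁴)/64 = 3.747×10^5 mm⁴
A = 1.156×10^3 mm²;  r_min = √(I/A) = √(3.747×10^5/1.156×10^3) = 18.01 mm
L_e = K·L = 1 × 6.59 m = 6.590 m = 6590.0 mm
λ = L_e / r_min = 6590.0 / 18.01 = 366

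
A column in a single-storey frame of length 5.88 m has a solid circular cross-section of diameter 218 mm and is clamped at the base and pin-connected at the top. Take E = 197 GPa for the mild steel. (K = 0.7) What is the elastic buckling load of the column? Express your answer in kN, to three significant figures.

P_cr ≈ 12700 kN

I = πd⁴/64 = π×218⁴/64 = 1.109×10^8 mm⁴
I = 1.109×10^8 mm⁴ = 1.109×10^-4 m⁴
Effective length L_e = K·L = 0.7 × 5.88 = 4.116 m
P_cr = π²EI / L_e² = π² × 197×10⁹ × 1.109×10^-4 / 4.116² = 1.272×10^7 N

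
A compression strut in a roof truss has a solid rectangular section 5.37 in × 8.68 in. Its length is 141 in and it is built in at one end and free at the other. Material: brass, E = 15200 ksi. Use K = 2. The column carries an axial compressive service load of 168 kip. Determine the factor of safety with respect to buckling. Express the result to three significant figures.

Buckling occurs about the weak axis: I_min = h·b³/12 with b = 5.37 in (the shorter side).
I_min = 8.68×5.37³/12 = 112.0 in⁴
Effective length L_e = K·L = 2 × 141 = 282.0 in
P_cr = π²EI / L_e² = π² × 15200×10³ × 112.0 / 282.0² = 2.113×10^5 lb
Factor of safety n = P_cr / P = 211.30 / 168 = 1.26

n ≈ 1.26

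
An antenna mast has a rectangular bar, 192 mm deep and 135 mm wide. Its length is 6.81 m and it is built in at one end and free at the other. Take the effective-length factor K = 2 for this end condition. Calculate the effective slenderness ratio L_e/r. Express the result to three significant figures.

For a rectangle r_min = b/√12 = 135/√12 = 38.97 mm
L_e = K·L = 2 × 6.81 m = 13.62 m = 13620 mm
λ = L_e / r_min = 13620 / 38.97 = 349

λ ≈ 349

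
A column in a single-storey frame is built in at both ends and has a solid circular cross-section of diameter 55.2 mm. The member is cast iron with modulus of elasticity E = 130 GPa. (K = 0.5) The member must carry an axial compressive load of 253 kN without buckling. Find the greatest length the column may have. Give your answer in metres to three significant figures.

I = πd⁴/64 = π×55.2⁴/64 = 4.557×10^5 mm⁴
I = 4.557×10^-7 m⁴
At the buckling limit P_cr = P = 2.530×10^5 N
From P_cr = π²EI/(K·L)²:  L = (1/K)·√(π²EI/P_cr) = (1/0.5)·√(π²×1.30×10^11×4.557×10^-7/2.530×10^5)
L = 3.04 m

L_max ≈ 3.04 m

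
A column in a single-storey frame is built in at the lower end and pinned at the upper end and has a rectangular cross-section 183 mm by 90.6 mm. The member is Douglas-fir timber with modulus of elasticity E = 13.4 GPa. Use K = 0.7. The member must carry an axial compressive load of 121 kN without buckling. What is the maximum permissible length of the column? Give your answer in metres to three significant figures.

L_max ≈ 5.03 m

Buckling occurs about the weak axis: I_min = h·b³/12 with b = 90.6 mm (the shorter side).
I_min = 183×90.6³/12 = 1.134×10^7 mm⁴
I = 1.134×10^-5 m⁴
At the buckling limit P_cr = P = 1.210×10^5 N
From P_cr = π²EI/(K·L)²:  L = (1/K)·√(π²EI/P_cr) = (1/0.7)·√(π²×1.34×10^10×1.134×10^-5/1.210×10^5)
L = 5.03 m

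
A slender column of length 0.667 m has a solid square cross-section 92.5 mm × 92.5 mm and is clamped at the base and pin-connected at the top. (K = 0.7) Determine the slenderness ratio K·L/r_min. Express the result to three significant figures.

λ ≈ 17.5

I = a⁴/12 = 92.5⁴/12 = 6.101×10^6 mm⁴
A = 8.556×10^3 mm²;  r_min = √(I/A) = √(6.101×10^6/8.556×10^3) = 26.70 mm
L_e = K·L = 0.7 × 0.667 m = 0.4669 m = 466.90 mm
λ = L_e / r_min = 466.90 / 26.70 = 17.5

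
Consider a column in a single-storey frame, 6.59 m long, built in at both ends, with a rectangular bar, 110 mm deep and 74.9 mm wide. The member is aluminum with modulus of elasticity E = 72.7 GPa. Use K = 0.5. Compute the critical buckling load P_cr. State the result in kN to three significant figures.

Buckling occurs about the weak axis: I_min = h·b³/12 with b = 74.9 mm (the shorter side).
I_min = 110×74.9³/12 = 3.852×10^6 mm⁴
I = 3.852×10^6 mm⁴ = 3.852×10^-6 m⁴
Effective length L_e = K·L = 0.5 × 6.59 = 3.295 m
P_cr = π²EI / L_e² = π² × 72.7×10⁹ × 3.852×10^-6 / 3.295² = 2.546×10^5 N

P_cr ≈ 255 kN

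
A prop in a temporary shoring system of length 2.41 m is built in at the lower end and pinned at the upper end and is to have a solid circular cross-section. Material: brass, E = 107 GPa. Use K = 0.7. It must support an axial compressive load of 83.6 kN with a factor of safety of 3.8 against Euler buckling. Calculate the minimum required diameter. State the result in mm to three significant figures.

Required P_cr = n·P = 3.8 × 83.6 = 317.7 kN
L_e = K·L = 0.7 × 2.41 = 1.687 m
Required I = P_cr·L_e²/(π²E) = 3.177×10^5 × 1.687² / (π² × 1.07×10^11) = 8.561×10^-7 m⁴
I_req = 8.561×10^5 mm⁴
Solid circle: I = πd⁴/64  ⇒  d = (64I/π)^(1/4) = (64×8.561×10^5/π)^(1/4) = 64.6 mm

d ≈ 64.6 mm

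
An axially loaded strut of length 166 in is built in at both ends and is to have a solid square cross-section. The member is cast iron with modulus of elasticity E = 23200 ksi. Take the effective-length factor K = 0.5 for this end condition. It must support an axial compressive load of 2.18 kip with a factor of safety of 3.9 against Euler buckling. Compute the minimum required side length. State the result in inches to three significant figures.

a ≈ 1.32 in

Required P_cr = n·P = 3.9 × 2.18 = 8.502 kip
L_e = K·L = 0.5 × 166 = 83.00 in
Required I = P_cr·L_e²/(π²E) = 8.502×10^3 × 83.00² / (π² × 2.32×10^7) = 0.2558 in⁴
Solid square: I = a⁴/12  ⇒  a = (12I)^(1/4) = (12×0.2558)^(1/4) = 1.32 in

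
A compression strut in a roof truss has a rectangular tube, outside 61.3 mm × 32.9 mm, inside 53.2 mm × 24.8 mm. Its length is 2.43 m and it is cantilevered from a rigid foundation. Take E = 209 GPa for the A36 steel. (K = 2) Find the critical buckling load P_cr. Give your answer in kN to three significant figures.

Weak-axis I_min = (h_o·b_o³ − h_i·b_i³)/12 with b_o = 32.9, b_i = 24.80 mm (shorter outer/inner sides).
I_min = (61.3×32.9³ − 53.20×24.80³)/12 = 1.143×10^5 mm⁴
I = 1.143×10^5 mm⁴ = 1.143×10^-7 m⁴
Effective length L_e = K·L = 2 × 2.43 = 4.860 m
P_cr = π²EI / L_e² = π² × 209×10⁹ × 1.143×10^-7 / 4.860² = 9.981×10^3 N

P_cr ≈ 9.98 kN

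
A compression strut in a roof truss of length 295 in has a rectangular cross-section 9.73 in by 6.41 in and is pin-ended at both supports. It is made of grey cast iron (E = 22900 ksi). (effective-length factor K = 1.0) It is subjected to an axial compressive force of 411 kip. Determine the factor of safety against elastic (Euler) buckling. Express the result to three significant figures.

n ≈ 1.35

Buckling occurs about the weak axis: I_min = h·b³/12 with b = 6.41 in (the shorter side).
I_min = 9.73×6.41³/12 = 213.6 in⁴
Effective length L_e = K·L = 1 × 295 = 295.0 in
P_cr = π²EI / L_e² = π² × 22900×10³ × 213.6 / 295.0² = 5.546×10^5 lb
Factor of safety n = P_cr / P = 554.62 / 411 = 1.35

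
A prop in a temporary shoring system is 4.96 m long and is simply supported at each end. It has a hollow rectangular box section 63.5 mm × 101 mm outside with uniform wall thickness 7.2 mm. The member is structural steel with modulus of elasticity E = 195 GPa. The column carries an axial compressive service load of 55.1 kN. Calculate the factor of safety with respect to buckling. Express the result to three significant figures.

n ≈ 1.85

Inner dimensions: h_i = 101 − 2×7.2 = 86.60 mm, b_i = 63.5 − 2×7.2 = 49.10 mm
Weak-axis I_min = (h_o·b_o³ − h_i·b_i³)/12 with b_o = 63.5, b_i = 49.10 mm (shorter outer/inner sides).
I_min = (101×63.5³ − 86.60×49.10³)/12 = 1.301×10^6 mm⁴
I = 1.301×10^6 mm⁴ = 1.301×10^-6 m⁴
Effective length L_e = K·L = 1 × 4.96 = 4.960 m
P_cr = π²EI / L_e² = π² × 195×10⁹ × 1.301×10^-6 / 4.960² = 1.018×10^5 N
Factor of safety n = P_cr / P = 101.76 / 55.1 = 1.85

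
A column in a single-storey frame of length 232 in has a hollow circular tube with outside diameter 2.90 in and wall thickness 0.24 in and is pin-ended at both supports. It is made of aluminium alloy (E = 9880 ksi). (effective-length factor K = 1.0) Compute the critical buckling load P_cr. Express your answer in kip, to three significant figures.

P_cr ≈ 3.24 kip

Inner diameter d_i = 2.90 − 2×0.24 = 2.420 in
I = π(d_o⁴ − d_i⁴)/64 = π(2.90⁴ − 2.420⁴)/64 = 1.788 in⁴
Effective length L_e = K·L = 1 × 232 = 232.0 in
P_cr = π²EI / L_e² = π² × 9880×10³ × 1.788 / 232.0² = 3.240×10^3 lb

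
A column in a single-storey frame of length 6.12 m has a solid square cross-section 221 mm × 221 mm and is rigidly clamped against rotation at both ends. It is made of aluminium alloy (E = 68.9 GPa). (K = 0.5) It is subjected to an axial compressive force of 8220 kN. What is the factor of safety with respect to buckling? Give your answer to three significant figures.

n ≈ 1.76

I = a⁴/12 = 221⁴/12 = 1.988×10^8 mm⁴
I = 1.988×10^8 mm⁴ = 1.988×10^-4 m⁴
Effective length L_e = K·L = 0.5 × 6.12 = 3.060 m
P_cr = π²EI / L_e² = π² × 68.9×10⁹ × 1.988×10^-4 / 3.060² = 1.444×10^7 N
Factor of safety n = P_cr / P = 14437 / 8220 = 1.76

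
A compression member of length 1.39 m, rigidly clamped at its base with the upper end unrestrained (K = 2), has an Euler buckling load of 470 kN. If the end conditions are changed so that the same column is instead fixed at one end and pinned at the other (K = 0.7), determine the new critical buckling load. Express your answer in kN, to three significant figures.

P_cr ≈ 3840 kN

P_cr ∝ 1/K², so P_cr,new = P_cr,old × (K_old/K_new)² = 470 × (2/0.7)²
= 470 × 8.163 = 3840 kN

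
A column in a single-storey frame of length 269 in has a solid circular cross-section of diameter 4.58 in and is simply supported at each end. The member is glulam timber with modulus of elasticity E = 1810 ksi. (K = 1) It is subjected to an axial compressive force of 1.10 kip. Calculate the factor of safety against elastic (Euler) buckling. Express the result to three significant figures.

n ≈ 4.85

I = πd⁴/64 = π×4.58⁴/64 = 21.60 in⁴
Effective length L_e = K·L = 1 × 269 = 269.0 in
P_cr = π²EI / L_e² = π² × 1810×10³ × 21.60 / 269.0² = 5.332×10^3 lb
Factor of safety n = P_cr / P = 5.3322 / 1.10 = 4.85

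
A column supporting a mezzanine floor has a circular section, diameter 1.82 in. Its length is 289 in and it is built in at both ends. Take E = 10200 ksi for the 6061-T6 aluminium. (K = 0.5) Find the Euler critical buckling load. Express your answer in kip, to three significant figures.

I = πd⁴/64 = π×1.82⁴/64 = 0.5386 in⁴
Effective length L_e = K·L = 0.5 × 289 = 144.5 in
P_cr = π²EI / L_e² = π² × 10200×10³ × 0.5386 / 144.5² = 2.597×10^3 lb

P_cr ≈ 2.60 kip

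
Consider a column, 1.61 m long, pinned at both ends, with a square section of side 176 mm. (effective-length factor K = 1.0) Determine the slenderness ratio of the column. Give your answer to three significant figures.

For a square r = a/√12 = 176/√12 = 50.81 mm
L_e = K·L = 1 × 1.61 m = 1.610 m = 1610.0 mm
λ = L_e / r_min = 1610.0 / 50.81 = 31.7

λ ≈ 31.7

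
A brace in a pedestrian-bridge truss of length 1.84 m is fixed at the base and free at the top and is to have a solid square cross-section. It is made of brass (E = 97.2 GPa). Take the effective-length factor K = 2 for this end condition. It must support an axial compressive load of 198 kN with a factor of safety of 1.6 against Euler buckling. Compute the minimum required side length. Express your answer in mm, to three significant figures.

Required P_cr = n·P = 1.6 × 198 = 316.8 kN
L_e = K·L = 2 × 1.84 = 3.680 m
Required I = P_cr·L_e²/(π²E) = 3.168×10^5 × 3.680² / (π² × 9.72×10^10) = 4.472×10^-6 m⁴
I_req = 4.472×10^6 mm⁴
Solid square: I = a⁴/12  ⇒  a = (12I)^(1/4) = (12×4.472×10^6)^(1/4) = 85.6 mm

a ≈ 85.6 mm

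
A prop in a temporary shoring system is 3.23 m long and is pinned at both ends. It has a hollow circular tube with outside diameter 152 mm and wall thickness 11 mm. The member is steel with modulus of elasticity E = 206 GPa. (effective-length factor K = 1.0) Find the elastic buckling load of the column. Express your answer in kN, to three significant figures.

Inner diameter d_i = 152 − 2×11 = 130.0 mm
I = π(d_o⁴ − d_i⁴)/64 = π(152⁴ − 130.0⁴)/64 = 1.218×10^7 mm⁴
I = 1.218×10^7 mm⁴ = 1.218×10^-5 m⁴
Effective length L_e = K·L = 1 × 3.23 = 3.230 m
P_cr = π²EI / L_e² = π² × 206×10⁹ × 1.218×10^-5 / 3.230² = 2.374×10^6 N

P_cr ≈ 2370 kN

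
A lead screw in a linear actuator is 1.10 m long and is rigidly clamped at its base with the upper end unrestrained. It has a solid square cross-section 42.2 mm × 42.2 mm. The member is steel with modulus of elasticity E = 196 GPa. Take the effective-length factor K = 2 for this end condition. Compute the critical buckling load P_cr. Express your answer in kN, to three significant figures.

P_cr ≈ 106 kN

I = a⁴/12 = 42.2⁴/12 = 2.643×10^5 mm⁴
I = 2.643×10^5 mm⁴ = 2.643×10^-7 m⁴
Effective length L_e = K·L = 2 × 1.10 = 2.200 m
P_cr = π²EI / L_e² = π² × 196×10⁹ × 2.643×10^-7 / 2.200² = 1.056×10^5 N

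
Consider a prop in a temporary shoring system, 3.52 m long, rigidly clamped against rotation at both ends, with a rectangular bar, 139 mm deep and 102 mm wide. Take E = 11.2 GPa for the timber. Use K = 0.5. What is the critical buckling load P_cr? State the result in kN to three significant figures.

Buckling occurs about the weak axis: I_min = h·b³/12 with b = 102 mm (the shorter side).
I_min = 139×102³/12 = 1.229×10^7 mm⁴
I = 1.229×10^7 mm⁴ = 1.229×10^-5 m⁴
Effective length L_e = K·L = 0.5 × 3.52 = 1.760 m
P_cr = π²EI / L_e² = π² × 11.2×10⁹ × 1.229×10^-5 / 1.760² = 4.387×10^5 N

P_cr ≈ 439 kN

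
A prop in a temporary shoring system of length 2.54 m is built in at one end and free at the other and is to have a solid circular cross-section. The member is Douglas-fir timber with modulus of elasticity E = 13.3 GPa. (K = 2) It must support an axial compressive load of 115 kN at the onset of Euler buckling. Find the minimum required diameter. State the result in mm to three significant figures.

d ≈ 146 mm

L_e = K·L = 2 × 2.54 = 5.080 m
Required I = P_cr·L_e²/(π²E) = 1.150×10^5 × 5.080² / (π² × 1.33×10^10) = 2.261×10^-5 m⁴
I_req = 2.261×10^7 mm⁴
Solid circle: I = πd⁴/64  ⇒  d = (64I/π)^(1/4) = (64×2.261×10^7/π)^(1/4) = 146 mm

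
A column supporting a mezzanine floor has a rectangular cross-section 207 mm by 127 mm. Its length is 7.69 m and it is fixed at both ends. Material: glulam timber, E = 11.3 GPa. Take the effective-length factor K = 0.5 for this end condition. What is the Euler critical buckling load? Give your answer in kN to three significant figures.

Buckling occurs about the weak axis: I_min = h·b³/12 with b = 127 mm (the shorter side).
I_min = 207×127³/12 = 3.533×10^7 mm⁴
I = 3.533×10^7 mm⁴ = 3.533×10^-5 m⁴
Effective length L_e = K·L = 0.5 × 7.69 = 3.845 m
P_cr = π²EI / L_e² = π² × 11.3×10⁹ × 3.533×10^-5 / 3.845² = 2.666×10^5 N

P_cr ≈ 267 kN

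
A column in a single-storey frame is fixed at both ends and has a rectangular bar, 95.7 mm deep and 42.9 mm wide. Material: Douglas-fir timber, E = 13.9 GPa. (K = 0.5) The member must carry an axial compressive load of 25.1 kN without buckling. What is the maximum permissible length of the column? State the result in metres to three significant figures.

L_max ≈ 3.71 m

Buckling occurs about the weak axis: I_min = h·b³/12 with b = 42.9 mm (the shorter side).
I_min = 95.7×42.9³/12 = 6.297×10^5 mm⁴
I = 6.297×10^-7 m⁴
At the buckling limit P_cr = P = 2.510×10^4 N
From P_cr = π²EI/(K·L)²:  L = (1/K)·√(π²EI/P_cr) = (1/0.5)·√(π²×1.39×10^10×6.297×10^-7/2.510×10^4)
L = 3.71 m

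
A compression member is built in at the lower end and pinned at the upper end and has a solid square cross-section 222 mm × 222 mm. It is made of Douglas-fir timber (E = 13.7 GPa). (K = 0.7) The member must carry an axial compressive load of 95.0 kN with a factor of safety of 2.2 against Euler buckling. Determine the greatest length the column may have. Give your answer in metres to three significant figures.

L_max ≈ 16.3 m

I = a⁴/12 = 222⁴/12 = 2.024×10^8 mm⁴
I = 2.024×10^-4 m⁴
Required critical load P_cr = n·P = 2.2 × 95.0 = 209.0 kN = 2.090×10^5 N
From P_cr = π²EI/(K·L)²:  L = (1/K)·√(π²EI/P_cr) = (1/0.7)·√(π²×1.37×10^10×2.024×10^-4/2.090×10^5)
L = 16.3 m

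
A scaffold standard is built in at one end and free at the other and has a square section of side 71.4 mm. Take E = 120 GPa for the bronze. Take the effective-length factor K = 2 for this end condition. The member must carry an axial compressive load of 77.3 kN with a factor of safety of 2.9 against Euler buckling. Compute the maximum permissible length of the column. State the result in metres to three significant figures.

I = a⁴/12 = 71.4⁴/12 = 2.166×10^6 mm⁴
I = 2.166×10^-6 m⁴
Required critical load P_cr = n·P = 2.9 × 77.3 = 224.2 kN = 2.242×10^5 N
From P_cr = π²EI/(K·L)²:  L = (1/K)·√(π²EI/P_cr) = (1/2)·√(π²×1.20×10^11×2.166×10^-6/2.242×10^5)
L = 1.69 m

L_max ≈ 1.69 m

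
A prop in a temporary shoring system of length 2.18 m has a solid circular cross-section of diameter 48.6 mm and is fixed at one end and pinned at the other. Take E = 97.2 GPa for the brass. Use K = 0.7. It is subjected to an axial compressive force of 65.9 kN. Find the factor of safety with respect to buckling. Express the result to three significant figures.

n ≈ 1.71

I = πd⁴/64 = π×48.6⁴/64 = 2.739×10^5 mm⁴
I = 2.739×10^5 mm⁴ = 2.739×10^-7 m⁴
Effective length L_e = K·L = 0.7 × 2.18 = 1.526 m
P_cr = π²EI / L_e² = π² × 97.2×10⁹ × 2.739×10^-7 / 1.526² = 1.128×10^5 N
Factor of safety n = P_cr / P = 112.82 / 65.9 = 1.71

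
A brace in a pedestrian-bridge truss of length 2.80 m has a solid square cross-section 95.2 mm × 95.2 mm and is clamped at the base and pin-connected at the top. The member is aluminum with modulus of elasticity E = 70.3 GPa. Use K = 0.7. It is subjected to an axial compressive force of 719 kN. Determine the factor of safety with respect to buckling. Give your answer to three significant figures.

I = a⁴/12 = 95.2⁴/12 = 6.845×10^6 mm⁴
I = 6.845×10^6 mm⁴ = 6.845×10^-6 m⁴
Effective length L_e = K·L = 0.7 × 2.80 = 1.960 m
P_cr = π²EI / L_e² = π² × 70.3×10⁹ × 6.845×10^-6 / 1.960² = 1.236×10^6 N
Factor of safety n = P_cr / P = 1236.3 / 719 = 1.72

n ≈ 1.72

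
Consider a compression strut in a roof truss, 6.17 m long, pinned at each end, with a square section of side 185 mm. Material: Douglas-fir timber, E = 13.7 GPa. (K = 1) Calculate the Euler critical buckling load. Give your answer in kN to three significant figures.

P_cr ≈ 347 kN

I = a⁴/12 = 185⁴/12 = 9.761×10^7 mm⁴
I = 9.761×10^7 mm⁴ = 9.761×10^-5 m⁴
Effective length L_e = K·L = 1 × 6.17 = 6.170 m
P_cr = π²EI / L_e² = π² × 13.7×10⁹ × 9.761×10^-5 / 6.170² = 3.467×10^5 N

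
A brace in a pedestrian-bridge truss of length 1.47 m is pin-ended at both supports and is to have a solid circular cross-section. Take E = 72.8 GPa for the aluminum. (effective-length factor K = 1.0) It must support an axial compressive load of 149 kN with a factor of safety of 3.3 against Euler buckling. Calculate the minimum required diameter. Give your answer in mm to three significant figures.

d ≈ 74.1 mm

Required P_cr = n·P = 3.3 × 149 = 491.7 kN
L_e = K·L = 1 × 1.47 = 1.470 m
Required I = P_cr·L_e²/(π²E) = 4.917×10^5 × 1.470² / (π² × 7.28×10^10) = 1.479×10^-6 m⁴
I_req = 1.479×10^6 mm⁴
Solid circle: I = πd⁴/64  ⇒  d = (64I/π)^(1/4) = (64×1.479×10^6/π)^(1/4) = 74.1 mm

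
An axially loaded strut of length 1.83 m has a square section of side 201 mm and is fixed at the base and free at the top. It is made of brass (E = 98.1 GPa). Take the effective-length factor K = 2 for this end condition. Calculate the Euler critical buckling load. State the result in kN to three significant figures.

P_cr ≈ 9830 kN

I = a⁴/12 = 201⁴/12 = 1.360×10^8 mm⁴
I = 1.360×10^8 mm⁴ = 1.360×10^-4 m⁴
Effective length L_e = K·L = 2 × 1.83 = 3.660 m
P_cr = π²EI / L_e² = π² × 98.1×10⁹ × 1.360×10^-4 / 3.660² = 9.831×10^6 N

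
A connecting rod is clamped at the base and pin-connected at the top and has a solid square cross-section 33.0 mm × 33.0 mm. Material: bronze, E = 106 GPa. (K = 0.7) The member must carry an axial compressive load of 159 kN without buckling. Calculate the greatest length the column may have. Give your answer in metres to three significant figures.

I = a⁴/12 = 33.0⁴/12 = 9.883×10^4 mm⁴
I = 9.883×10^-8 m⁴
At the buckling limit P_cr = P = 1.590×10^5 N
From P_cr = π²EI/(K·L)²:  L = (1/K)·√(π²EI/P_cr) = (1/0.7)·√(π²×1.06×10^11×9.883×10^-8/1.590×10^5)
L = 1.15 m

L_max ≈ 1.15 m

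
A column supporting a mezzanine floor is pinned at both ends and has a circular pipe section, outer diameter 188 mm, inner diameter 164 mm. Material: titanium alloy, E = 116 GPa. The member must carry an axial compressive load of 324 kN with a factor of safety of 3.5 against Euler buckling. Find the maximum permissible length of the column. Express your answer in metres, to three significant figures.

d_o = 188 mm, d_i = 164 mm
I = π(d_o⁴ − d_i⁴)/64 = π(188⁴ − 164.0⁴)/64 = 2.581×10^7 mm⁴
I = 2.581×10^-5 m⁴
Required critical load P_cr = n·P = 3.5 × 324 = 1134 kN = 1.134×10^6 N
From P_cr = π²EI/(K·L)²:  L = (1/K)·√(π²EI/P_cr) = (1/1)·√(π²×1.16×10^11×2.581×10^-5/1.134×10^6)
L = 5.10 m

L_max ≈ 5.10 m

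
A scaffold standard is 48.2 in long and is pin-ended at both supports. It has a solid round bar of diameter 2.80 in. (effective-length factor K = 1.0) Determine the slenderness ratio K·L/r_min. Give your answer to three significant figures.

I = πd⁴/64 = π×2.80⁴/64 = 3.017 in⁴
A = 6.158 in²;  r_min = √(I/A) = √(3.017/6.158) = 0.7000 in
L_e = K·L = 1 × 48.2 = 48.20 in
λ = L_e / r_min = 48.200 / 0.7000 = 68.9

λ ≈ 68.9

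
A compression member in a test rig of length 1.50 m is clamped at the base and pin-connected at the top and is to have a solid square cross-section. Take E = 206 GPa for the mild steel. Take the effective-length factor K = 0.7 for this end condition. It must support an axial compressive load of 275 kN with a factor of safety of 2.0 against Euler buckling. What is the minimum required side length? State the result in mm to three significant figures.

Required P_cr = n·P = 2.0 × 275 = 550.0 kN
L_e = K·L = 0.7 × 1.50 = 1.050 m
Required I = P_cr·L_e²/(π²E) = 5.500×10^5 × 1.050² / (π² × 2.06×10^11) = 2.982×10^-7 m⁴
I_req = 2.982×10^5 mm⁴
Solid square: I = a⁴/12  ⇒  a = (12I)^(1/4) = (12×2.982×10^5)^(1/4) = 43.5 mm

a ≈ 43.5 mm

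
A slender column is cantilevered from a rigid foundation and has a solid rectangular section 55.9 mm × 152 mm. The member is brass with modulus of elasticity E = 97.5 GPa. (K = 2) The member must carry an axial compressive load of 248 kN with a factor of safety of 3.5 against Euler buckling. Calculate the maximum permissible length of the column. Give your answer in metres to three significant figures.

L_max ≈ 0.783 m

Buckling occurs about the weak axis: I_min = h·b³/12 with b = 55.9 mm (the shorter side).
I_min = 152×55.9³/12 = 2.213×10^6 mm⁴
I = 2.213×10^-6 m⁴
Required critical load P_cr = n·P = 3.5 × 248 = 868.0 kN = 8.680×10^5 N
From P_cr = π²EI/(K·L)²:  L = (1/K)·√(π²EI/P_cr) = (1/2)·√(π²×9.75×10^10×2.213×10^-6/8.680×10^5)
L = 0.783 m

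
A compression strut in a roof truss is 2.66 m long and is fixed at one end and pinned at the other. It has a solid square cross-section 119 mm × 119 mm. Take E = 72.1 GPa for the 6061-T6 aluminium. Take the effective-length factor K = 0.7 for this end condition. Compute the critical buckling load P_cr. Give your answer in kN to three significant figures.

P_cr ≈ 3430 kN

I = a⁴/12 = 119⁴/12 = 1.671×10^7 mm⁴
I = 1.671×10^7 mm⁴ = 1.671×10^-5 m⁴
Effective length L_e = K·L = 0.7 × 2.66 = 1.862 m
P_cr = π²EI / L_e² = π² × 72.1×10⁹ × 1.671×10^-5 / 1.862² = 3.430×10^6 N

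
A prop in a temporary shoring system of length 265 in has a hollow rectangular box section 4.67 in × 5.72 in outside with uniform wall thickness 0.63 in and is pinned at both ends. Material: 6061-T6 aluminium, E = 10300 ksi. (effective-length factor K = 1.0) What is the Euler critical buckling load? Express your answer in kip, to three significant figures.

Inner dimensions: h_i = 5.72 − 2×0.63 = 4.460 in, b_i = 4.67 − 2×0.63 = 3.410 in
Weak-axis I_min = (h_o·b_o³ − h_i·b_i³)/12 with b_o = 4.67, b_i = 3.410 in (shorter outer/inner sides).
I_min = (5.72×4.67³ − 4.460×3.410³)/12 = 33.81 in⁴
Effective length L_e = K·L = 1 × 265 = 265.0 in
P_cr = π²EI / L_e² = π² × 10300×10³ × 33.81 / 265.0² = 4.894×10^4 lb

P_cr ≈ 48.9 kip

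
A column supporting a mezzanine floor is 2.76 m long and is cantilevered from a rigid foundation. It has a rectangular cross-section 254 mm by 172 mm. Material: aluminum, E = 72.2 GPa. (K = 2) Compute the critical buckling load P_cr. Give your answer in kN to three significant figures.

P_cr ≈ 2520 kN

Buckling occurs about the weak axis: I_min = h·b³/12 with b = 172 mm (the shorter side).
I_min = 254×172³/12 = 1.077×10^8 mm⁴
I = 1.077×10^8 mm⁴ = 1.077×10^-4 m⁴
Effective length L_e = K·L = 2 × 2.76 = 5.520 m
P_cr = π²EI / L_e² = π² × 72.2×10⁹ × 1.077×10^-4 / 5.520² = 2.519×10^6 N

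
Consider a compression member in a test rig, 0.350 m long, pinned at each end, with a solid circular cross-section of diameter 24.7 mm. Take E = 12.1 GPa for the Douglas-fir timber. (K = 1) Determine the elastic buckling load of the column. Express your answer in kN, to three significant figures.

P_cr ≈ 17.8 kN

I = πd⁴/64 = π×24.7⁴/64 = 1.827×10^4 mm⁴
I = 1.827×10^4 mm⁴ = 1.827×10^-8 m⁴
Effective length L_e = K·L = 1 × 0.350 = 0.3500 m
P_cr = π²EI / L_e² = π² × 12.1×10⁹ × 1.827×10^-8 / 0.3500² = 1.781×10^4 N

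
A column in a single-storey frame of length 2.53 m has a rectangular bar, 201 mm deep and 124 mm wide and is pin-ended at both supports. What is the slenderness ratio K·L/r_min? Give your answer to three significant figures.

Buckling occurs about the weak axis: I_min = h·b³/12 with b = 124 mm (the shorter side).
I_min = 201×124³/12 = 3.194×10^7 mm⁴
A = 2.492×10^4 mm²;  r_min = √(I/A) = √(3.194×10^7/2.492×10^4) = 35.80 mm
L_e = K·L = 1 × 2.53 m = 2.530 m = 2530.0 mm
λ = L_e / r_min = 2530.0 / 35.80 = 70.7

λ ≈ 70.7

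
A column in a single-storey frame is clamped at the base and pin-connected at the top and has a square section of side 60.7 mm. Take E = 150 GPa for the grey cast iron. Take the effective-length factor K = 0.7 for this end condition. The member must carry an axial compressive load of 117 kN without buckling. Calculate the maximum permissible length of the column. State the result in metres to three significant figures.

L_max ≈ 5.40 m

I = a⁴/12 = 60.7⁴/12 = 1.131×10^6 mm⁴
I = 1.131×10^-6 m⁴
At the buckling limit P_cr = P = 1.170×10^5 N
From P_cr = π²EI/(K·L)²:  L = (1/K)·√(π²EI/P_cr) = (1/0.7)·√(π²×1.50×10^11×1.131×10^-6/1.170×10^5)
L = 5.40 m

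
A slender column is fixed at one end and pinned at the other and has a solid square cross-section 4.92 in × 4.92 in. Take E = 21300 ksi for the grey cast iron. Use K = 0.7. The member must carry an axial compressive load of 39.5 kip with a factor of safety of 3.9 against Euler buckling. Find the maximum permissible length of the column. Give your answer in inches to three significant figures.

L_max ≈ 369 in

I = a⁴/12 = 4.92⁴/12 = 48.83 in⁴
Required critical load P_cr = n·P = 3.9 × 39.5 = 154.0 kip = 1.540×10^5 lb
From P_cr = π²EI/(K·L)²:  L = (1/K)·√(π²EI/P_cr) = (1/0.7)·√(π²×2.13×10^7×48.83/1.540×10^5)
L = 369 in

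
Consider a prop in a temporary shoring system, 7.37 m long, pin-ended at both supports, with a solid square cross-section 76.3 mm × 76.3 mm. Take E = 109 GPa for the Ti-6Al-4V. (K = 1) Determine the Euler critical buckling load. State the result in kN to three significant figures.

I = a⁴/12 = 76.3⁴/12 = 2.824×10^6 mm⁴
I = 2.824×10^6 mm⁴ = 2.824×10^-6 m⁴
Effective length L_e = K·L = 1 × 7.37 = 7.370 m
P_cr = π²EI / L_e² = π² × 109×10⁹ × 2.824×10^-6 / 7.370² = 5.594×10^4 N

P_cr ≈ 55.9 kN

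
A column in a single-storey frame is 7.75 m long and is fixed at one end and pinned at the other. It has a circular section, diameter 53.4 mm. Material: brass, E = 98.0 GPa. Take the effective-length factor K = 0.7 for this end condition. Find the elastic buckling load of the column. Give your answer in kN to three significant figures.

I = πd⁴/64 = π×53.4⁴/64 = 3.991×10^5 mm⁴
I = 3.991×10^5 mm⁴ = 3.991×10^-7 m⁴
Effective length L_e = K·L = 0.7 × 7.75 = 5.425 m
P_cr = π²EI / L_e² = π² × 98.0×10⁹ × 3.991×10^-7 / 5.425² = 1.312×10^4 N

P_cr ≈ 13.1 kN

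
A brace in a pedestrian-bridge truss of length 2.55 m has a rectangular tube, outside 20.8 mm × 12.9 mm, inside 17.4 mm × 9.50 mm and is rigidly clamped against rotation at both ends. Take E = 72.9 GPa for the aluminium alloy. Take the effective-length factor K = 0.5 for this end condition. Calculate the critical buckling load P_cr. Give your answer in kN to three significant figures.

P_cr ≈ 1.10 kN

Weak-axis I_min = (h_o·b_o³ − h_i·b_i³)/12 with b_o = 12.9, b_i = 9.500 mm (shorter outer/inner sides).
I_min = (20.8×12.9³ − 17.40×9.500³)/12 = 2.478×10^3 mm⁴
I = 2.478×10^3 mm⁴ = 2.478×10^-9 m⁴
Effective length L_e = K·L = 0.5 × 2.55 = 1.275 m
P_cr = π²EI / L_e² = π² × 72.9×10⁹ × 2.478×10^-9 / 1.275² = 1.097×10^3 N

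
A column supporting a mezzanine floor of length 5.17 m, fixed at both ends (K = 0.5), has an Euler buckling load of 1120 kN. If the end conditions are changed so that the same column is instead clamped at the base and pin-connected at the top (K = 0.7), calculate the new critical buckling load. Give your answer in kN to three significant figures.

P_cr ≈ 571 kN

P_cr ∝ 1/K², so P_cr,new = P_cr,old × (K_old/K_new)² = 1120 × (0.5/0.7)²
= 1120 × 0.5102 = 571 kN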